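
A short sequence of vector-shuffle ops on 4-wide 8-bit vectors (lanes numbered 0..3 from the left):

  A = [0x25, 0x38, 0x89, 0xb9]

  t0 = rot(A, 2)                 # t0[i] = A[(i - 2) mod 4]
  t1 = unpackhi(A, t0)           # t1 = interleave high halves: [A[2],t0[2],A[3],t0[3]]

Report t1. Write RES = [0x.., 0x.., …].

→ t0 |89|b9|25|38|
→ t1 |89|25|b9|38|

RES = [0x89, 0x25, 0xb9, 0x38]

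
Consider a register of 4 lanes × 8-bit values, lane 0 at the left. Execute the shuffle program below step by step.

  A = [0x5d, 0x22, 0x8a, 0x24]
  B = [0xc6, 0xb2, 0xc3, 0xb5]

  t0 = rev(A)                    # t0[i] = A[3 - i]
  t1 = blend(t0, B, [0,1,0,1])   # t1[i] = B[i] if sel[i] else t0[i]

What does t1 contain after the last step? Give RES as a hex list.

  t0: 24 8a 22 5d
  t1: 24 b2 22 b5

RES = [0x24, 0xb2, 0x22, 0xb5]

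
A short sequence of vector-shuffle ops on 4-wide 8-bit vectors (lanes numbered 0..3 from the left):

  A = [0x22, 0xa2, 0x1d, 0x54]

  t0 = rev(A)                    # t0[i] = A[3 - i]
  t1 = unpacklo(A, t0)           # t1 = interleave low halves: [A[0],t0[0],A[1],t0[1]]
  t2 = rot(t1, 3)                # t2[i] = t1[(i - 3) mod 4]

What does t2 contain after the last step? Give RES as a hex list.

t0 = [0x54, 0x1d, 0xa2, 0x22]
t1 = [0x22, 0x54, 0xa2, 0x1d]
t2 = [0x54, 0xa2, 0x1d, 0x22]

RES = [ 0x54  0xa2  0x1d  0x22 ]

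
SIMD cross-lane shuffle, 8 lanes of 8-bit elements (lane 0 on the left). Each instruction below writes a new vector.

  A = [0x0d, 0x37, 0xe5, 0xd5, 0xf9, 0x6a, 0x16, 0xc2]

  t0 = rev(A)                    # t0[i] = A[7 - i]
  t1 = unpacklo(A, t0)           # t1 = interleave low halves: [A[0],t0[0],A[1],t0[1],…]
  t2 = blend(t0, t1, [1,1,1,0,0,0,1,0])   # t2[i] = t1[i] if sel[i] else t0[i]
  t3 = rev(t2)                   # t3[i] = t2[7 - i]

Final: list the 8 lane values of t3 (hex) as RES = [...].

RES = [0x0d, 0xd5, 0xe5, 0xd5, 0xf9, 0x37, 0xc2, 0x0d]

  t0: c2 16 6a f9 d5 e5 37 0d
  t1: 0d c2 37 16 e5 6a d5 f9
  t2: 0d c2 37 f9 d5 e5 d5 0d
  t3: 0d d5 e5 d5 f9 37 c2 0d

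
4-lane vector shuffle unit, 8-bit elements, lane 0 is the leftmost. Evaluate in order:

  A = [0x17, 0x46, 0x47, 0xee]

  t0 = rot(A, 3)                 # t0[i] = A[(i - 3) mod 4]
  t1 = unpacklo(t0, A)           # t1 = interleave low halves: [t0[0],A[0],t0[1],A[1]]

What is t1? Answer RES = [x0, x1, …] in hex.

  t0: 46 47 ee 17
  t1: 46 17 47 46

RES = [ 0x46  0x17  0x47  0x46 ]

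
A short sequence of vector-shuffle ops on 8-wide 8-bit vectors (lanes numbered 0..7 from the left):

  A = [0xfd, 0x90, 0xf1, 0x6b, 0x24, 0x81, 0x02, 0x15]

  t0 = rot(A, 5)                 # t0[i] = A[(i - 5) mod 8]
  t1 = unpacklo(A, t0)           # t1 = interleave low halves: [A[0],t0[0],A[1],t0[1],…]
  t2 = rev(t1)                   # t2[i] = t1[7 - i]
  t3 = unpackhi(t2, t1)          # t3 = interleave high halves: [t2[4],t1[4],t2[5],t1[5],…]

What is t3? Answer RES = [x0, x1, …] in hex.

→ t0 |6b|24|81|02|15|fd|90|f1|
→ t1 |fd|6b|90|24|f1|81|6b|02|
→ t2 |02|6b|81|f1|24|90|6b|fd|
→ t3 |24|f1|90|81|6b|6b|fd|02|

RES = [0x24, 0xf1, 0x90, 0x81, 0x6b, 0x6b, 0xfd, 0x02]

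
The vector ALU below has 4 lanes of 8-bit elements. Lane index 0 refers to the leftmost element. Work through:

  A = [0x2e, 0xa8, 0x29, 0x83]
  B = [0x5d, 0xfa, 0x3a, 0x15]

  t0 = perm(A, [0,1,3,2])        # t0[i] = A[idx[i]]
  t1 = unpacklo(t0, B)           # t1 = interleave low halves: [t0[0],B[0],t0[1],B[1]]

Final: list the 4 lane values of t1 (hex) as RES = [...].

→ t0 |2e|a8|83|29|
→ t1 |2e|5d|a8|fa|

RES = [ 0x2e  0x5d  0xa8  0xfa ]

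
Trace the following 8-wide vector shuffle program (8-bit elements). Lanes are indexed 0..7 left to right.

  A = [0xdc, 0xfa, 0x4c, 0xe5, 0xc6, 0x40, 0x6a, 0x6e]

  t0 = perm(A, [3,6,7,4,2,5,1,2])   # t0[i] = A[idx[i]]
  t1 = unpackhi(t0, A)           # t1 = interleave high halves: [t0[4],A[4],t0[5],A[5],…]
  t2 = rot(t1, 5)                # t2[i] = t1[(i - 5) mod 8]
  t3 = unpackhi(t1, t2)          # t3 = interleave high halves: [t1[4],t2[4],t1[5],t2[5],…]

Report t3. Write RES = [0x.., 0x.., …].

RES = [0xfa, 0x6e, 0x6a, 0x4c, 0x4c, 0xc6, 0x6e, 0x40]

→ t0 |e5|6a|6e|c6|4c|40|fa|4c|
→ t1 |4c|c6|40|40|fa|6a|4c|6e|
→ t2 |40|fa|6a|4c|6e|4c|c6|40|
→ t3 |fa|6e|6a|4c|4c|c6|6e|40|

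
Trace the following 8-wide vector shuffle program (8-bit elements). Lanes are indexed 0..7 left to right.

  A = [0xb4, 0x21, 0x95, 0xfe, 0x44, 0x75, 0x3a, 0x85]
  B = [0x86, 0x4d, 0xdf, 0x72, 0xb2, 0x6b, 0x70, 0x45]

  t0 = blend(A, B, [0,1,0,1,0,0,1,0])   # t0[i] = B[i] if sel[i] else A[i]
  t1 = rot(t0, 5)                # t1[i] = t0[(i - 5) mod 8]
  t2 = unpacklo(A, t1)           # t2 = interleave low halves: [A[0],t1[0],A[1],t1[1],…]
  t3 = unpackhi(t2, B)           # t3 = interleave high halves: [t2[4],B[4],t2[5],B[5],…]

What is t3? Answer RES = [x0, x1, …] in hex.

  t0: b4 4d 95 72 44 75 70 85
  t1: 72 44 75 70 85 b4 4d 95
  t2: b4 72 21 44 95 75 fe 70
  t3: 95 b2 75 6b fe 70 70 45

RES = [ 0x95  0xb2  0x75  0x6b  0xfe  0x70  0x70  0x45 ]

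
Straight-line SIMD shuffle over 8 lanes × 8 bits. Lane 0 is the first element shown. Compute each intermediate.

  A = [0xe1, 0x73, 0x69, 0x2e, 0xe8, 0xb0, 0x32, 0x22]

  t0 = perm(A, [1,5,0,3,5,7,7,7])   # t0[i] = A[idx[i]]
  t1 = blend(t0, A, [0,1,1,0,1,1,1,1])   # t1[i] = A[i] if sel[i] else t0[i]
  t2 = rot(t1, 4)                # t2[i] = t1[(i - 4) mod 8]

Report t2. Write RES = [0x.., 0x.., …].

t0 = [0x73, 0xb0, 0xe1, 0x2e, 0xb0, 0x22, 0x22, 0x22]
t1 = [0x73, 0x73, 0x69, 0x2e, 0xe8, 0xb0, 0x32, 0x22]
t2 = [0xe8, 0xb0, 0x32, 0x22, 0x73, 0x73, 0x69, 0x2e]

RES = [ 0xe8  0xb0  0x32  0x22  0x73  0x73  0x69  0x2e ]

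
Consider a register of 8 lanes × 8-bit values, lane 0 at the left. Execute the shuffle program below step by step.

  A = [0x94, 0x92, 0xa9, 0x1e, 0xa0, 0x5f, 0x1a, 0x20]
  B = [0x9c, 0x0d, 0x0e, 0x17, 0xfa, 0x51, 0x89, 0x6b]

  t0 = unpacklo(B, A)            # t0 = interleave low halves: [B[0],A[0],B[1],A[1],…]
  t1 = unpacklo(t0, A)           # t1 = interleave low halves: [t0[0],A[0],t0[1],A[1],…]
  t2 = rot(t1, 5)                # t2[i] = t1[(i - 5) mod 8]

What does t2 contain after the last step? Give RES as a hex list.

  t0: 9c 94 0d 92 0e a9 17 1e
  t1: 9c 94 94 92 0d a9 92 1e
  t2: 92 0d a9 92 1e 9c 94 94

RES = [ 0x92  0x0d  0xa9  0x92  0x1e  0x9c  0x94  0x94 ]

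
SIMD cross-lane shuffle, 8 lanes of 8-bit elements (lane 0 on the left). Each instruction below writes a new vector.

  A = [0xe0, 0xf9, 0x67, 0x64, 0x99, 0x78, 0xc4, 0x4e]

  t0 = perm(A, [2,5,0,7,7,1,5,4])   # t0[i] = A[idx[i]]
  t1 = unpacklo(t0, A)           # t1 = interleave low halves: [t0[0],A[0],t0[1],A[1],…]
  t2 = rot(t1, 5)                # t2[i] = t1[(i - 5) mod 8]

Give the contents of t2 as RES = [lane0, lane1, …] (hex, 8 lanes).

→ t0 |67|78|e0|4e|4e|f9|78|99|
→ t1 |67|e0|78|f9|e0|67|4e|64|
→ t2 |f9|e0|67|4e|64|67|e0|78|

RES = [0xf9, 0xe0, 0x67, 0x4e, 0x64, 0x67, 0xe0, 0x78]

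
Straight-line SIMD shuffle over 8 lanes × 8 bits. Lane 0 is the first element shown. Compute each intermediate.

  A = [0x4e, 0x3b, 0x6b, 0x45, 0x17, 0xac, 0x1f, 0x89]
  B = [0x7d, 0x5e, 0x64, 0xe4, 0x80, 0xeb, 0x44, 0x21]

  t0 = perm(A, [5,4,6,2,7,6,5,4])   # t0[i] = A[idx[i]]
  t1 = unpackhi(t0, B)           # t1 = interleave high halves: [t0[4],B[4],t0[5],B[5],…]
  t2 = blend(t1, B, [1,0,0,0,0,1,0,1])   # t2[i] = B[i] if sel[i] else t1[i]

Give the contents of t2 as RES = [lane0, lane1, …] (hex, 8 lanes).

RES = [ 0x7d  0x80  0x1f  0xeb  0xac  0xeb  0x17  0x21 ]

  t0: ac 17 1f 6b 89 1f ac 17
  t1: 89 80 1f eb ac 44 17 21
  t2: 7d 80 1f eb ac eb 17 21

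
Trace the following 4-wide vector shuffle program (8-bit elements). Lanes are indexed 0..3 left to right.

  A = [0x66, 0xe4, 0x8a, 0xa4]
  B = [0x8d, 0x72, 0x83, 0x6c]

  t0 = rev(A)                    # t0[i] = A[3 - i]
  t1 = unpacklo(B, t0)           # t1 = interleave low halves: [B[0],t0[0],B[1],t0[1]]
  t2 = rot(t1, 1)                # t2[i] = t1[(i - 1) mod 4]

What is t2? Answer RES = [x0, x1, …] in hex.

  t0: a4 8a e4 66
  t1: 8d a4 72 8a
  t2: 8a 8d a4 72

RES = [0x8a, 0x8d, 0xa4, 0x72]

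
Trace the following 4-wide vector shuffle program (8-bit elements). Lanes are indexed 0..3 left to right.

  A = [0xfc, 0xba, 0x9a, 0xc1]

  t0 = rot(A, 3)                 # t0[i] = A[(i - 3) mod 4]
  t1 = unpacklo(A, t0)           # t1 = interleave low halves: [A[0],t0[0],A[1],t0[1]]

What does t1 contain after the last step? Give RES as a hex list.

t0 = [0xba, 0x9a, 0xc1, 0xfc]
t1 = [0xfc, 0xba, 0xba, 0x9a]

RES = [ 0xfc  0xba  0xba  0x9a ]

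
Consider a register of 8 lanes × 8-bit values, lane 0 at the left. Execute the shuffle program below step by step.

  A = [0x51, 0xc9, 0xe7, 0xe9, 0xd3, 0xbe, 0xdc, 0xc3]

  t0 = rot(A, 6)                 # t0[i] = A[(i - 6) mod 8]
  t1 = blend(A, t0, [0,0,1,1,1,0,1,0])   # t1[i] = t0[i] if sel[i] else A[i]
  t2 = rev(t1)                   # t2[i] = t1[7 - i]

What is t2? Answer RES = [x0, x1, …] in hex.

RES = [0xc3, 0x51, 0xbe, 0xdc, 0xbe, 0xd3, 0xc9, 0x51]

  t0: e7 e9 d3 be dc c3 51 c9
  t1: 51 c9 d3 be dc be 51 c3
  t2: c3 51 be dc be d3 c9 51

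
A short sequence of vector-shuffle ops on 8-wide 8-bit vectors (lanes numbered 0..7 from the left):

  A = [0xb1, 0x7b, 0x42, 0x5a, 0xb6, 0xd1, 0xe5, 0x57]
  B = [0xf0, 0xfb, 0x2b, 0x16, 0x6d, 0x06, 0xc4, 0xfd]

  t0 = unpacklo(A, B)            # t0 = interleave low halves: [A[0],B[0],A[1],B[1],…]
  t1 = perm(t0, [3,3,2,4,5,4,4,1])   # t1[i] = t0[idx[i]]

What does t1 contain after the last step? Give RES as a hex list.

→ t0 |b1|f0|7b|fb|42|2b|5a|16|
→ t1 |fb|fb|7b|42|2b|42|42|f0|

RES = [ 0xfb  0xfb  0x7b  0x42  0x2b  0x42  0x42  0xf0 ]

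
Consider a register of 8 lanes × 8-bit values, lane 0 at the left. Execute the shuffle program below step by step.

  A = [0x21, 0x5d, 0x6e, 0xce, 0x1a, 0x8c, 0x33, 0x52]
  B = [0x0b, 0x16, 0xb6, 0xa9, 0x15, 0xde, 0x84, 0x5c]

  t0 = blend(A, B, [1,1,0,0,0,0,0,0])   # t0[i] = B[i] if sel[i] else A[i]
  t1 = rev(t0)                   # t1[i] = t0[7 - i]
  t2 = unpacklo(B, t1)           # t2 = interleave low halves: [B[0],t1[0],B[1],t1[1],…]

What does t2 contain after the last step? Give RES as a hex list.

  t0: 0b 16 6e ce 1a 8c 33 52
  t1: 52 33 8c 1a ce 6e 16 0b
  t2: 0b 52 16 33 b6 8c a9 1a

RES = [ 0x0b  0x52  0x16  0x33  0xb6  0x8c  0xa9  0x1a ]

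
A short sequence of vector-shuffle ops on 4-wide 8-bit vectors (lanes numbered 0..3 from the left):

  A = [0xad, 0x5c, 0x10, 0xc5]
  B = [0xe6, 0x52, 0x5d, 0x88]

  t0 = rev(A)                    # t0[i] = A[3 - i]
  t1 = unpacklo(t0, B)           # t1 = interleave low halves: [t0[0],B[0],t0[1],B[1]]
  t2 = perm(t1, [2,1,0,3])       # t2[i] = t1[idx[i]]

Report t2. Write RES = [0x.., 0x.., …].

→ t0 |c5|10|5c|ad|
→ t1 |c5|e6|10|52|
→ t2 |10|e6|c5|52|

RES = [0x10, 0xe6, 0xc5, 0x52]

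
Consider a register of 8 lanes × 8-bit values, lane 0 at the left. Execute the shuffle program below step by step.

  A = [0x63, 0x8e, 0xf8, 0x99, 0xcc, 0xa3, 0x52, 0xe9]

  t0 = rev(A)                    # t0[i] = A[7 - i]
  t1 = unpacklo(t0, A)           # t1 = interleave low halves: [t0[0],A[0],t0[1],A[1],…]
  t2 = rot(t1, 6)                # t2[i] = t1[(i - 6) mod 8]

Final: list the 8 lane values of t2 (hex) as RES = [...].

RES = [0x52, 0x8e, 0xa3, 0xf8, 0xcc, 0x99, 0xe9, 0x63]

t0 = [0xe9, 0x52, 0xa3, 0xcc, 0x99, 0xf8, 0x8e, 0x63]
t1 = [0xe9, 0x63, 0x52, 0x8e, 0xa3, 0xf8, 0xcc, 0x99]
t2 = [0x52, 0x8e, 0xa3, 0xf8, 0xcc, 0x99, 0xe9, 0x63]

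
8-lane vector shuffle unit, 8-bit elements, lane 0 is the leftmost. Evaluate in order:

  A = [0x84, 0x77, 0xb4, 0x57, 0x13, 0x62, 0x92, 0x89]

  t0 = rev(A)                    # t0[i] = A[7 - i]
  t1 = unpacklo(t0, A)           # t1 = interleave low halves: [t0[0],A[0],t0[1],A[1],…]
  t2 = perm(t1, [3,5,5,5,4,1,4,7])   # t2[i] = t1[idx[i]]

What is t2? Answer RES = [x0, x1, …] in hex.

RES = [ 0x77  0xb4  0xb4  0xb4  0x62  0x84  0x62  0x57 ]

→ t0 |89|92|62|13|57|b4|77|84|
→ t1 |89|84|92|77|62|b4|13|57|
→ t2 |77|b4|b4|b4|62|84|62|57|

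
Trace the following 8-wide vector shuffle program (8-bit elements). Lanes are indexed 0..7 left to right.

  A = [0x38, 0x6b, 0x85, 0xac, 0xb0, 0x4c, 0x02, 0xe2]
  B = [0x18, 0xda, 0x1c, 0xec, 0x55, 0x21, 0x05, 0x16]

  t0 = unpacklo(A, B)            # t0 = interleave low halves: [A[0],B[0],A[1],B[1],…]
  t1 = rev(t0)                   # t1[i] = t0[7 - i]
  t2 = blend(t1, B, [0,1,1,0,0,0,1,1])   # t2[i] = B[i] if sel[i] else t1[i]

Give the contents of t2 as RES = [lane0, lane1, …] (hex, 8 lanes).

t0 = [0x38, 0x18, 0x6b, 0xda, 0x85, 0x1c, 0xac, 0xec]
t1 = [0xec, 0xac, 0x1c, 0x85, 0xda, 0x6b, 0x18, 0x38]
t2 = [0xec, 0xda, 0x1c, 0x85, 0xda, 0x6b, 0x05, 0x16]

RES = [ 0xec  0xda  0x1c  0x85  0xda  0x6b  0x05  0x16 ]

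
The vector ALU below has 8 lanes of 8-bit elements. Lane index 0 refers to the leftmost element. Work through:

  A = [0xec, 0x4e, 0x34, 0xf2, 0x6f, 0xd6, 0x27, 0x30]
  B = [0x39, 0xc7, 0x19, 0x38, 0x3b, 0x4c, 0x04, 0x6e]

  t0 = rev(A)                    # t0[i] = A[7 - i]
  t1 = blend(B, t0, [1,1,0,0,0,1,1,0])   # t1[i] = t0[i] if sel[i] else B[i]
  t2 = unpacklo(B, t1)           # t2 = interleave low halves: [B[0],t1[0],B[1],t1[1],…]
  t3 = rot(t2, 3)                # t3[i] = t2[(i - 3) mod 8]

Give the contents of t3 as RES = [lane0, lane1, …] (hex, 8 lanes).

  t0: 30 27 d6 6f f2 34 4e ec
  t1: 30 27 19 38 3b 34 4e 6e
  t2: 39 30 c7 27 19 19 38 38
  t3: 19 38 38 39 30 c7 27 19

RES = [0x19, 0x38, 0x38, 0x39, 0x30, 0xc7, 0x27, 0x19]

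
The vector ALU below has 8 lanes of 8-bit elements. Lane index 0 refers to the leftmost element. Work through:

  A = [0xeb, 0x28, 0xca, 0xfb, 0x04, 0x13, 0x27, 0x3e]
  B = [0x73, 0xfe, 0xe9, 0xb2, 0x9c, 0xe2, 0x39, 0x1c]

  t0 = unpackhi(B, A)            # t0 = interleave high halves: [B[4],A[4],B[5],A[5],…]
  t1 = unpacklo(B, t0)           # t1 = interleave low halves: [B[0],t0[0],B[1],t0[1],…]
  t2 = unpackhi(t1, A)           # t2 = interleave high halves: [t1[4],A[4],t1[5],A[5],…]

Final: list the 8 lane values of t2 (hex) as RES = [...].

RES = [ 0xe9  0x04  0xe2  0x13  0xb2  0x27  0x13  0x3e ]

  t0: 9c 04 e2 13 39 27 1c 3e
  t1: 73 9c fe 04 e9 e2 b2 13
  t2: e9 04 e2 13 b2 27 13 3e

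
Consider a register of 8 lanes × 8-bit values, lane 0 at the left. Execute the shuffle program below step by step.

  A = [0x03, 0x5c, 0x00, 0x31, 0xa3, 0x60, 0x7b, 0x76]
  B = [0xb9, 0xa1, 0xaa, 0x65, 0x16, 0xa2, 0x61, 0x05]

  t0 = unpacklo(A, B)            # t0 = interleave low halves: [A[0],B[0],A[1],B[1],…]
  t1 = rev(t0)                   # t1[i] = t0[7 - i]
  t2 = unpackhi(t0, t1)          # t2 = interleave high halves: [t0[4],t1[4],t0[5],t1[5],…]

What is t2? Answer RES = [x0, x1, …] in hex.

RES = [ 0x00  0xa1  0xaa  0x5c  0x31  0xb9  0x65  0x03 ]

t0 = [0x03, 0xb9, 0x5c, 0xa1, 0x00, 0xaa, 0x31, 0x65]
t1 = [0x65, 0x31, 0xaa, 0x00, 0xa1, 0x5c, 0xb9, 0x03]
t2 = [0x00, 0xa1, 0xaa, 0x5c, 0x31, 0xb9, 0x65, 0x03]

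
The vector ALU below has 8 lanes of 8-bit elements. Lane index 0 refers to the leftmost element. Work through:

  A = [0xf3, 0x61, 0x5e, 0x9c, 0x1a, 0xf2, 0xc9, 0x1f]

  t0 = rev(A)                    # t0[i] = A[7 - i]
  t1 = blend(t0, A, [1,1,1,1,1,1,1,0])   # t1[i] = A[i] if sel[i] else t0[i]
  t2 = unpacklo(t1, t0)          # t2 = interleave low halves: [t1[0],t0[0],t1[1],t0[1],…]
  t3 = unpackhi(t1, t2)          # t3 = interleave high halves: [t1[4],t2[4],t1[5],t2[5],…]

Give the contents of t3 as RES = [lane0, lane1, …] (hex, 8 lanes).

RES = [ 0x1a  0x5e  0xf2  0xf2  0xc9  0x9c  0xf3  0x1a ]

  t0: 1f c9 f2 1a 9c 5e 61 f3
  t1: f3 61 5e 9c 1a f2 c9 f3
  t2: f3 1f 61 c9 5e f2 9c 1a
  t3: 1a 5e f2 f2 c9 9c f3 1a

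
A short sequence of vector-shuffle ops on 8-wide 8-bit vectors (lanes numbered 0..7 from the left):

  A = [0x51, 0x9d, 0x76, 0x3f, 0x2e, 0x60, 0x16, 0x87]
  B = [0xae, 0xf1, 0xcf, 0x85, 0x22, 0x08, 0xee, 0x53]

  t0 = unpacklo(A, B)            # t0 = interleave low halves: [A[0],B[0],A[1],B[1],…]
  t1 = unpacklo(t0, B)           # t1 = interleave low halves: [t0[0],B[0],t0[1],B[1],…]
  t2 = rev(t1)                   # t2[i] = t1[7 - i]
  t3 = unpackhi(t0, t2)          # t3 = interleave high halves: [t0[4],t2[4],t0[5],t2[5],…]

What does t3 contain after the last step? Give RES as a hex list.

→ t0 |51|ae|9d|f1|76|cf|3f|85|
→ t1 |51|ae|ae|f1|9d|cf|f1|85|
→ t2 |85|f1|cf|9d|f1|ae|ae|51|
→ t3 |76|f1|cf|ae|3f|ae|85|51|

RES = [0x76, 0xf1, 0xcf, 0xae, 0x3f, 0xae, 0x85, 0x51]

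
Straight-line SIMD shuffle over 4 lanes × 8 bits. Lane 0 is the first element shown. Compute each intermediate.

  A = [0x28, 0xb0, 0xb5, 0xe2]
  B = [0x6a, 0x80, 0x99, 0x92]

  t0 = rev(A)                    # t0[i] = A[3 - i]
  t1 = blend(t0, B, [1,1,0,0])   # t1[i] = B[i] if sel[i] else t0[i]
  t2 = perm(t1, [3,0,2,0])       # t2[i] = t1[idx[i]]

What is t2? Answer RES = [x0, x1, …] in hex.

t0 = [0xe2, 0xb5, 0xb0, 0x28]
t1 = [0x6a, 0x80, 0xb0, 0x28]
t2 = [0x28, 0x6a, 0xb0, 0x6a]

RES = [ 0x28  0x6a  0xb0  0x6a ]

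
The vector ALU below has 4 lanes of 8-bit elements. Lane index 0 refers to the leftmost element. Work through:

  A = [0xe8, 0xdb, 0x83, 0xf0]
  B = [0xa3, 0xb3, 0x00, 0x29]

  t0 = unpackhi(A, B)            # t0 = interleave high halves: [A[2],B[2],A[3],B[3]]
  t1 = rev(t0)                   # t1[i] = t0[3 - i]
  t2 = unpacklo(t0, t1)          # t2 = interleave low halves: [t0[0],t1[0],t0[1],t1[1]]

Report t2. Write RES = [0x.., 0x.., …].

  t0: 83 00 f0 29
  t1: 29 f0 00 83
  t2: 83 29 00 f0

RES = [ 0x83  0x29  0x00  0xf0 ]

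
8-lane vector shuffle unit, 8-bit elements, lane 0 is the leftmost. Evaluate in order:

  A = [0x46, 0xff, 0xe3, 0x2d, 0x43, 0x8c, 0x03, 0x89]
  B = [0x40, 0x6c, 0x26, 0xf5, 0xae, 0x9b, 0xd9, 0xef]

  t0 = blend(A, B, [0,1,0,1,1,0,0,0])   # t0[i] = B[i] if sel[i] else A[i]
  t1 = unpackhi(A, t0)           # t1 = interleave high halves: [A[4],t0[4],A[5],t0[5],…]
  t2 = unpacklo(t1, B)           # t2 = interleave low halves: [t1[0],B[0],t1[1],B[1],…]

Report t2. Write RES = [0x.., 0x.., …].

t0 = [0x46, 0x6c, 0xe3, 0xf5, 0xae, 0x8c, 0x03, 0x89]
t1 = [0x43, 0xae, 0x8c, 0x8c, 0x03, 0x03, 0x89, 0x89]
t2 = [0x43, 0x40, 0xae, 0x6c, 0x8c, 0x26, 0x8c, 0xf5]

RES = [ 0x43  0x40  0xae  0x6c  0x8c  0x26  0x8c  0xf5 ]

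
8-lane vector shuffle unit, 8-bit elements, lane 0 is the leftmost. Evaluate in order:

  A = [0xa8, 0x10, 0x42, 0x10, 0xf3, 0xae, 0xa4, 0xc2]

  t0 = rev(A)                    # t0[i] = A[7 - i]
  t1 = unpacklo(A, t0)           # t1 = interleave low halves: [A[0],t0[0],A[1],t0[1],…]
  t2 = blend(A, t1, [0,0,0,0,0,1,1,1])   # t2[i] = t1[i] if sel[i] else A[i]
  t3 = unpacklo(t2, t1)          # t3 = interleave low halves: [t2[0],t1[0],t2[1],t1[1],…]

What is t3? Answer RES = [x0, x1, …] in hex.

RES = [ 0xa8  0xa8  0x10  0xc2  0x42  0x10  0x10  0xa4 ]

  t0: c2 a4 ae f3 10 42 10 a8
  t1: a8 c2 10 a4 42 ae 10 f3
  t2: a8 10 42 10 f3 ae 10 f3
  t3: a8 a8 10 c2 42 10 10 a4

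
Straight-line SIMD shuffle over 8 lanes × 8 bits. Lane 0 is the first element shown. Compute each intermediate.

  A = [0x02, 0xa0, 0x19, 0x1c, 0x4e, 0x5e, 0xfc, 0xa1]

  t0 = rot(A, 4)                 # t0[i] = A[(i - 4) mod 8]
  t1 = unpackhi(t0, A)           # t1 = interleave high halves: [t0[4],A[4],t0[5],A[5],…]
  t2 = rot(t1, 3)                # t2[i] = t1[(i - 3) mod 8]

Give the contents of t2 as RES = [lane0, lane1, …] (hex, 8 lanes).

t0 = [0x4e, 0x5e, 0xfc, 0xa1, 0x02, 0xa0, 0x19, 0x1c]
t1 = [0x02, 0x4e, 0xa0, 0x5e, 0x19, 0xfc, 0x1c, 0xa1]
t2 = [0xfc, 0x1c, 0xa1, 0x02, 0x4e, 0xa0, 0x5e, 0x19]

RES = [ 0xfc  0x1c  0xa1  0x02  0x4e  0xa0  0x5e  0x19 ]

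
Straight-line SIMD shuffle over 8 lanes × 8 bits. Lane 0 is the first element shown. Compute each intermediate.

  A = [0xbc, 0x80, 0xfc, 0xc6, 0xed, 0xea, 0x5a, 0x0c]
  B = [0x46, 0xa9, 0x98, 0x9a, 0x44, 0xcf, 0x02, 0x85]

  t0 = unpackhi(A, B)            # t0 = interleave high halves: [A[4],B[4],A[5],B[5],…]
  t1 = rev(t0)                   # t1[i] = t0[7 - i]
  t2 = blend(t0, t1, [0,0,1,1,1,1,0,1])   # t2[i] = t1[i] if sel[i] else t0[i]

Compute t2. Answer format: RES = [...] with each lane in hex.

t0 = [0xed, 0x44, 0xea, 0xcf, 0x5a, 0x02, 0x0c, 0x85]
t1 = [0x85, 0x0c, 0x02, 0x5a, 0xcf, 0xea, 0x44, 0xed]
t2 = [0xed, 0x44, 0x02, 0x5a, 0xcf, 0xea, 0x0c, 0xed]

RES = [ 0xed  0x44  0x02  0x5a  0xcf  0xea  0x0c  0xed ]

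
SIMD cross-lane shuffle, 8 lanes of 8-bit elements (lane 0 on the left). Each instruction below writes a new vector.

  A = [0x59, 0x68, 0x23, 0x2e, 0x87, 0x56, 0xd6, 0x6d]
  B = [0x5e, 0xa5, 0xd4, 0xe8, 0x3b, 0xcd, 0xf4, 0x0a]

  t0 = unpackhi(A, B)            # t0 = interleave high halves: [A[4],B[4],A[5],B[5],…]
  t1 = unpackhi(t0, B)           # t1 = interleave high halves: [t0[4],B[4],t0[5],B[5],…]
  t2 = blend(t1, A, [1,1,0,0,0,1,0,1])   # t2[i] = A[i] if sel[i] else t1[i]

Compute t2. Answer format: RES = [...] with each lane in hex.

→ t0 |87|3b|56|cd|d6|f4|6d|0a|
→ t1 |d6|3b|f4|cd|6d|f4|0a|0a|
→ t2 |59|68|f4|cd|6d|56|0a|6d|

RES = [ 0x59  0x68  0xf4  0xcd  0x6d  0x56  0x0a  0x6d ]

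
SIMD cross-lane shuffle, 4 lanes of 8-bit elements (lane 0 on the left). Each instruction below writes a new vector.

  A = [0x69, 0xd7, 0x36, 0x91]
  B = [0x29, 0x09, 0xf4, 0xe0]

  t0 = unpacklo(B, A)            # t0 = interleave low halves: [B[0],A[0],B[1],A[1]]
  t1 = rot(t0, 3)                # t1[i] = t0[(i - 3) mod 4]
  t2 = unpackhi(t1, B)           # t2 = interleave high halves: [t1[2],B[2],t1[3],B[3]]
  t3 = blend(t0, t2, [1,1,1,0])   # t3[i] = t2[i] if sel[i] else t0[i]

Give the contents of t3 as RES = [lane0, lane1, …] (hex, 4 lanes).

RES = [ 0xd7  0xf4  0x29  0xd7 ]

→ t0 |29|69|09|d7|
→ t1 |69|09|d7|29|
→ t2 |d7|f4|29|e0|
→ t3 |d7|f4|29|d7|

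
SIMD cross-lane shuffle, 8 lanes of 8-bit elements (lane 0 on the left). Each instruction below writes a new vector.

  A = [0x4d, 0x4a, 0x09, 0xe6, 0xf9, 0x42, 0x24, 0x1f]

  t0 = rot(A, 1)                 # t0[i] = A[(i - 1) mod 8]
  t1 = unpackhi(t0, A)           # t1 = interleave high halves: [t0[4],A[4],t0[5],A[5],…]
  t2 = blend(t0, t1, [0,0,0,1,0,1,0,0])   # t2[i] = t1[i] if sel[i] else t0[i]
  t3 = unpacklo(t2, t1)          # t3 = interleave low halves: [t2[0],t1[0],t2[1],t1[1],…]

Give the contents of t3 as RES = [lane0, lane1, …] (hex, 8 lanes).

→ t0 |1f|4d|4a|09|e6|f9|42|24|
→ t1 |e6|f9|f9|42|42|24|24|1f|
→ t2 |1f|4d|4a|42|e6|24|42|24|
→ t3 |1f|e6|4d|f9|4a|f9|42|42|

RES = [0x1f, 0xe6, 0x4d, 0xf9, 0x4a, 0xf9, 0x42, 0x42]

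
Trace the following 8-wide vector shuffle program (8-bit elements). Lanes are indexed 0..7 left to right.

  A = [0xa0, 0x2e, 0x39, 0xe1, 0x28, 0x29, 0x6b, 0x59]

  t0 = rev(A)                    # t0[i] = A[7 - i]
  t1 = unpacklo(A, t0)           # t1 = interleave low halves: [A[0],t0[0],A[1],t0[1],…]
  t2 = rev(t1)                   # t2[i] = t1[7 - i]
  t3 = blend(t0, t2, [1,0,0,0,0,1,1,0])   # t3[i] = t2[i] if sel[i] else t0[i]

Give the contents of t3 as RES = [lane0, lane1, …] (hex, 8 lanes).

RES = [0x28, 0x6b, 0x29, 0x28, 0xe1, 0x2e, 0x59, 0xa0]

→ t0 |59|6b|29|28|e1|39|2e|a0|
→ t1 |a0|59|2e|6b|39|29|e1|28|
→ t2 |28|e1|29|39|6b|2e|59|a0|
→ t3 |28|6b|29|28|e1|2e|59|a0|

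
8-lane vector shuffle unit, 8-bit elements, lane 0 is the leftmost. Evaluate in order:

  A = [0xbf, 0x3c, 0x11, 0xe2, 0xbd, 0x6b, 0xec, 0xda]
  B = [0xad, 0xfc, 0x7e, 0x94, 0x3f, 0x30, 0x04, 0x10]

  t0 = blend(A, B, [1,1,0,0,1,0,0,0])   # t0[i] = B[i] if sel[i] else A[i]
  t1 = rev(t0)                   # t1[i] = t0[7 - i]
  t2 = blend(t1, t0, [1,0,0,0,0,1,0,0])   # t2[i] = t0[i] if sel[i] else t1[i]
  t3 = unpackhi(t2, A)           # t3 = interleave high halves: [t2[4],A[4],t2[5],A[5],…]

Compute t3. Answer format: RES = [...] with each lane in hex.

RES = [0xe2, 0xbd, 0x6b, 0x6b, 0xfc, 0xec, 0xad, 0xda]

  t0: ad fc 11 e2 3f 6b ec da
  t1: da ec 6b 3f e2 11 fc ad
  t2: ad ec 6b 3f e2 6b fc ad
  t3: e2 bd 6b 6b fc ec ad da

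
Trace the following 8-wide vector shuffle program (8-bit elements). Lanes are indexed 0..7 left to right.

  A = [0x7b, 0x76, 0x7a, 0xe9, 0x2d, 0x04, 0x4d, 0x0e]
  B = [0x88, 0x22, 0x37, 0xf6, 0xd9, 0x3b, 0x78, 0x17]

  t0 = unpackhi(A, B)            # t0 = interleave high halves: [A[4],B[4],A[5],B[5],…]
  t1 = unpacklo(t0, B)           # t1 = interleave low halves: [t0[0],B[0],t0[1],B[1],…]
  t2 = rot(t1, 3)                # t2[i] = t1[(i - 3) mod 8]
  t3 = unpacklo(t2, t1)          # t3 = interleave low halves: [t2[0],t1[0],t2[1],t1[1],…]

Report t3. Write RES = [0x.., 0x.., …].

RES = [0x37, 0x2d, 0x3b, 0x88, 0xf6, 0xd9, 0x2d, 0x22]

→ t0 |2d|d9|04|3b|4d|78|0e|17|
→ t1 |2d|88|d9|22|04|37|3b|f6|
→ t2 |37|3b|f6|2d|88|d9|22|04|
→ t3 |37|2d|3b|88|f6|d9|2d|22|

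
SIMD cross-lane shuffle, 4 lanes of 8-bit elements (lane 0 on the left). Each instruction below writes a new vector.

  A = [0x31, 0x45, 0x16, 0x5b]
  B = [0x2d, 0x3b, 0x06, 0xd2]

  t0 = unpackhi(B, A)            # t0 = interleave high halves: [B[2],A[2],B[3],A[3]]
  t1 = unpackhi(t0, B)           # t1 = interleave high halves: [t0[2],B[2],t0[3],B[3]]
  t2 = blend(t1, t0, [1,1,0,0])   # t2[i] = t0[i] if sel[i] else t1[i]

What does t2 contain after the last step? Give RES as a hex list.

→ t0 |06|16|d2|5b|
→ t1 |d2|06|5b|d2|
→ t2 |06|16|5b|d2|

RES = [0x06, 0x16, 0x5b, 0xd2]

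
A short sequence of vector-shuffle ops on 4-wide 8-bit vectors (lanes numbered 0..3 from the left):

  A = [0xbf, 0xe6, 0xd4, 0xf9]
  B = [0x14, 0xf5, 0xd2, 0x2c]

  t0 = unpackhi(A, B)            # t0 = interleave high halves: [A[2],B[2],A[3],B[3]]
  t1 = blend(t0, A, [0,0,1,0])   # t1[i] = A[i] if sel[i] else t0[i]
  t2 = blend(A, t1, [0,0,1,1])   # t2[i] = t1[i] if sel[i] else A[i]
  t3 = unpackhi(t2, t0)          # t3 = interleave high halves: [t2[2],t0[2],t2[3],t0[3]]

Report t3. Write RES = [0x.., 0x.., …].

  t0: d4 d2 f9 2c
  t1: d4 d2 d4 2c
  t2: bf e6 d4 2c
  t3: d4 f9 2c 2c

RES = [0xd4, 0xf9, 0x2c, 0x2c]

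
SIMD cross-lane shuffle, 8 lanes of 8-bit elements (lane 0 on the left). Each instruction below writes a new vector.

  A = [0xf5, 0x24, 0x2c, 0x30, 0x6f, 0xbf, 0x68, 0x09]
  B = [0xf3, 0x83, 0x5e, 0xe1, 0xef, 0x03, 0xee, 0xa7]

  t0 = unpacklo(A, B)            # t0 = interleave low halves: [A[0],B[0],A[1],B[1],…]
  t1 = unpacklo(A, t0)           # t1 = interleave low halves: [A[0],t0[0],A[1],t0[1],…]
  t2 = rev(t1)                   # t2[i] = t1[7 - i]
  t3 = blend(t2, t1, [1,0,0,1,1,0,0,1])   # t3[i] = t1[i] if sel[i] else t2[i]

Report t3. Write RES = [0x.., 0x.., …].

→ t0 |f5|f3|24|83|2c|5e|30|e1|
→ t1 |f5|f5|24|f3|2c|24|30|83|
→ t2 |83|30|24|2c|f3|24|f5|f5|
→ t3 |f5|30|24|f3|2c|24|f5|83|

RES = [0xf5, 0x30, 0x24, 0xf3, 0x2c, 0x24, 0xf5, 0x83]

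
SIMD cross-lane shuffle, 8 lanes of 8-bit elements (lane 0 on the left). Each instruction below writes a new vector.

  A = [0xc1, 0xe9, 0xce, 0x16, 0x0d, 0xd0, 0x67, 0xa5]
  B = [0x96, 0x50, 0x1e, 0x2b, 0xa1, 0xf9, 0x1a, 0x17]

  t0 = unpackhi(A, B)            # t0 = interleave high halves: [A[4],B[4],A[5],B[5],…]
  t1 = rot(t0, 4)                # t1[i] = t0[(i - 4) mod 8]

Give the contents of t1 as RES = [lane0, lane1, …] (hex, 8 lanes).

RES = [ 0x67  0x1a  0xa5  0x17  0x0d  0xa1  0xd0  0xf9 ]

t0 = [0x0d, 0xa1, 0xd0, 0xf9, 0x67, 0x1a, 0xa5, 0x17]
t1 = [0x67, 0x1a, 0xa5, 0x17, 0x0d, 0xa1, 0xd0, 0xf9]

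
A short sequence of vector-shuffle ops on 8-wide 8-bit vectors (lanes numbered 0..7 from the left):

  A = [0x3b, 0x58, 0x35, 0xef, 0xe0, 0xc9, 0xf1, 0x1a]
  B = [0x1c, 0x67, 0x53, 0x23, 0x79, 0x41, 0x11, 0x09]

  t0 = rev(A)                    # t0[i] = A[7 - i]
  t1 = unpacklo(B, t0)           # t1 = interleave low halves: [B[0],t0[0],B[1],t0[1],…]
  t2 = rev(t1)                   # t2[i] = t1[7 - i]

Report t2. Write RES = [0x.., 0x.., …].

RES = [ 0xe0  0x23  0xc9  0x53  0xf1  0x67  0x1a  0x1c ]

  t0: 1a f1 c9 e0 ef 35 58 3b
  t1: 1c 1a 67 f1 53 c9 23 e0
  t2: e0 23 c9 53 f1 67 1a 1c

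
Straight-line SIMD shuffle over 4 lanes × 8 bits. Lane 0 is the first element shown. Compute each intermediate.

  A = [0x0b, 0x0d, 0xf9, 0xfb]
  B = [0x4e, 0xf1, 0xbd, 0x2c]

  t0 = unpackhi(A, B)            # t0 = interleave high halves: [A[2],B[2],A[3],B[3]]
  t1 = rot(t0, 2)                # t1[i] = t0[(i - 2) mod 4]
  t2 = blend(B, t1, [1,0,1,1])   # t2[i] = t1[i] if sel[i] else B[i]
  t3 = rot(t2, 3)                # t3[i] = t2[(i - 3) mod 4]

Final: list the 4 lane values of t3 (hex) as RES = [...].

RES = [0xf1, 0xf9, 0xbd, 0xfb]

  t0: f9 bd fb 2c
  t1: fb 2c f9 bd
  t2: fb f1 f9 bd
  t3: f1 f9 bd fb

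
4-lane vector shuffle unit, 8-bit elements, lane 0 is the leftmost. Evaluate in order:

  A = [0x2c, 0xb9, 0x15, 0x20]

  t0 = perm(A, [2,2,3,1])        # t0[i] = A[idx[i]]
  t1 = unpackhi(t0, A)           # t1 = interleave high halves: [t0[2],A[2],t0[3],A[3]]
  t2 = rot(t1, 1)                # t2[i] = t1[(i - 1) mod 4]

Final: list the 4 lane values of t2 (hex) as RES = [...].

RES = [ 0x20  0x20  0x15  0xb9 ]

→ t0 |15|15|20|b9|
→ t1 |20|15|b9|20|
→ t2 |20|20|15|b9|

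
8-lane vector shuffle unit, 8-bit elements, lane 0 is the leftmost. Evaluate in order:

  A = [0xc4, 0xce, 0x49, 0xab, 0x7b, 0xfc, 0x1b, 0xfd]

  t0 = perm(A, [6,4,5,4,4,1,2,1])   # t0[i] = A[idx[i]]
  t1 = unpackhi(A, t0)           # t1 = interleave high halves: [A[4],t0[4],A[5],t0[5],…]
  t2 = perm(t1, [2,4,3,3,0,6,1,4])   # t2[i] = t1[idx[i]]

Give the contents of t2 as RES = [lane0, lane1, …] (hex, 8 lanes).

t0 = [0x1b, 0x7b, 0xfc, 0x7b, 0x7b, 0xce, 0x49, 0xce]
t1 = [0x7b, 0x7b, 0xfc, 0xce, 0x1b, 0x49, 0xfd, 0xce]
t2 = [0xfc, 0x1b, 0xce, 0xce, 0x7b, 0xfd, 0x7b, 0x1b]

RES = [0xfc, 0x1b, 0xce, 0xce, 0x7b, 0xfd, 0x7b, 0x1b]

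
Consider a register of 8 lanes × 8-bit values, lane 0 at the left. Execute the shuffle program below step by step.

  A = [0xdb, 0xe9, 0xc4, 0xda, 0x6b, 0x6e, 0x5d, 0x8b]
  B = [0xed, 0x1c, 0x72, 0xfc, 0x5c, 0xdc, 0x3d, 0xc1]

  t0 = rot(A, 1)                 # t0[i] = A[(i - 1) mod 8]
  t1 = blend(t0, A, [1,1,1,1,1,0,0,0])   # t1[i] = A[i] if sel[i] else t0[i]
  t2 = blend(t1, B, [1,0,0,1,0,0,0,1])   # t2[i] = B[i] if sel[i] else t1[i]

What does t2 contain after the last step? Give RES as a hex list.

RES = [ 0xed  0xe9  0xc4  0xfc  0x6b  0x6b  0x6e  0xc1 ]

→ t0 |8b|db|e9|c4|da|6b|6e|5d|
→ t1 |db|e9|c4|da|6b|6b|6e|5d|
→ t2 |ed|e9|c4|fc|6b|6b|6e|c1|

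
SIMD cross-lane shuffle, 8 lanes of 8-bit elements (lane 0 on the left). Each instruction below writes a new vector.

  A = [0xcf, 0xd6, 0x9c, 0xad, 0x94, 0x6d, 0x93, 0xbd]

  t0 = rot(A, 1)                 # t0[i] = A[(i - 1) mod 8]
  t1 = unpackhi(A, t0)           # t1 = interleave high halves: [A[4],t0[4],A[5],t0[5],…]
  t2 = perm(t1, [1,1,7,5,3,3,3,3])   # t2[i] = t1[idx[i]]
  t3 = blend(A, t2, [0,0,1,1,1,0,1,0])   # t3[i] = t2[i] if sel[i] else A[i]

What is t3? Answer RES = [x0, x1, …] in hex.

t0 = [0xbd, 0xcf, 0xd6, 0x9c, 0xad, 0x94, 0x6d, 0x93]
t1 = [0x94, 0xad, 0x6d, 0x94, 0x93, 0x6d, 0xbd, 0x93]
t2 = [0xad, 0xad, 0x93, 0x6d, 0x94, 0x94, 0x94, 0x94]
t3 = [0xcf, 0xd6, 0x93, 0x6d, 0x94, 0x6d, 0x94, 0xbd]

RES = [0xcf, 0xd6, 0x93, 0x6d, 0x94, 0x6d, 0x94, 0xbd]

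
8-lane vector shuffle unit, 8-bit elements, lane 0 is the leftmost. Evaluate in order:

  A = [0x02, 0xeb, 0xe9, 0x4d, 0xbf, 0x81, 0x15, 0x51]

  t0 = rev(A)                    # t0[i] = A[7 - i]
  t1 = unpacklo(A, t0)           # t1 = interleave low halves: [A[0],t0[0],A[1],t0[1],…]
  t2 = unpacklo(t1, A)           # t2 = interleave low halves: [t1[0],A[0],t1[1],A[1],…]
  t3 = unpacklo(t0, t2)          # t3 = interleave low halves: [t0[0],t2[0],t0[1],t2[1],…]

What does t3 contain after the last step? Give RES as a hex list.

t0 = [0x51, 0x15, 0x81, 0xbf, 0x4d, 0xe9, 0xeb, 0x02]
t1 = [0x02, 0x51, 0xeb, 0x15, 0xe9, 0x81, 0x4d, 0xbf]
t2 = [0x02, 0x02, 0x51, 0xeb, 0xeb, 0xe9, 0x15, 0x4d]
t3 = [0x51, 0x02, 0x15, 0x02, 0x81, 0x51, 0xbf, 0xeb]

RES = [ 0x51  0x02  0x15  0x02  0x81  0x51  0xbf  0xeb ]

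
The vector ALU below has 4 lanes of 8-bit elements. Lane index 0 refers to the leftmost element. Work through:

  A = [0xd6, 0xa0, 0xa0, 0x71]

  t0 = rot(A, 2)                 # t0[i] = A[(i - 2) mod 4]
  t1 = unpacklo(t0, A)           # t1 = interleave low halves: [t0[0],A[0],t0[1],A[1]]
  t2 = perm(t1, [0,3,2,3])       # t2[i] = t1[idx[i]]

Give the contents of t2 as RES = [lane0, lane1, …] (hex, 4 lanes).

RES = [ 0xa0  0xa0  0x71  0xa0 ]

t0 = [0xa0, 0x71, 0xd6, 0xa0]
t1 = [0xa0, 0xd6, 0x71, 0xa0]
t2 = [0xa0, 0xa0, 0x71, 0xa0]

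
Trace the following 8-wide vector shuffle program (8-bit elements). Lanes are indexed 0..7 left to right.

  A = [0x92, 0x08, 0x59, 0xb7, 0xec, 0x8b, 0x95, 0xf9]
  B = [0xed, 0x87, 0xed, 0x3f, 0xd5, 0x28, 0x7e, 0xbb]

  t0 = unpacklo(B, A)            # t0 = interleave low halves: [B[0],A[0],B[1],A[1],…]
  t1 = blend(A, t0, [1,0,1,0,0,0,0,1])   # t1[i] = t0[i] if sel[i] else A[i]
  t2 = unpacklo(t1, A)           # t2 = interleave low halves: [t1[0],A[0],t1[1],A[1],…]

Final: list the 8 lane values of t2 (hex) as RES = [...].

RES = [0xed, 0x92, 0x08, 0x08, 0x87, 0x59, 0xb7, 0xb7]

→ t0 |ed|92|87|08|ed|59|3f|b7|
→ t1 |ed|08|87|b7|ec|8b|95|b7|
→ t2 |ed|92|08|08|87|59|b7|b7|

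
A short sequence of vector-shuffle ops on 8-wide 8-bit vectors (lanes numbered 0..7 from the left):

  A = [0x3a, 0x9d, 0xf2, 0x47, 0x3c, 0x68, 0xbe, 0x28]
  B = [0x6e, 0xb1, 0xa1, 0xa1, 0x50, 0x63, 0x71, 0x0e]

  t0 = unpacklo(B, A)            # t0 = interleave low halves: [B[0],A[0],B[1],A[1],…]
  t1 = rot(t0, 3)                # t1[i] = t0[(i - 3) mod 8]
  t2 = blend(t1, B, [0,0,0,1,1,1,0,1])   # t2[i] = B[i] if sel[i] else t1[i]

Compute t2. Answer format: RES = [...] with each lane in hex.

RES = [0xf2, 0xa1, 0x47, 0xa1, 0x50, 0x63, 0x9d, 0x0e]

  t0: 6e 3a b1 9d a1 f2 a1 47
  t1: f2 a1 47 6e 3a b1 9d a1
  t2: f2 a1 47 a1 50 63 9d 0e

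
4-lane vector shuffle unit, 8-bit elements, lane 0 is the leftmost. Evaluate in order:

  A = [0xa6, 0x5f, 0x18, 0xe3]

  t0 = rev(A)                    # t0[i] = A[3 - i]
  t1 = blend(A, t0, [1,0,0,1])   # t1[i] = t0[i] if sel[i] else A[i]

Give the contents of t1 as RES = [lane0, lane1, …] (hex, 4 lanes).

→ t0 |e3|18|5f|a6|
→ t1 |e3|5f|18|a6|

RES = [ 0xe3  0x5f  0x18  0xa6 ]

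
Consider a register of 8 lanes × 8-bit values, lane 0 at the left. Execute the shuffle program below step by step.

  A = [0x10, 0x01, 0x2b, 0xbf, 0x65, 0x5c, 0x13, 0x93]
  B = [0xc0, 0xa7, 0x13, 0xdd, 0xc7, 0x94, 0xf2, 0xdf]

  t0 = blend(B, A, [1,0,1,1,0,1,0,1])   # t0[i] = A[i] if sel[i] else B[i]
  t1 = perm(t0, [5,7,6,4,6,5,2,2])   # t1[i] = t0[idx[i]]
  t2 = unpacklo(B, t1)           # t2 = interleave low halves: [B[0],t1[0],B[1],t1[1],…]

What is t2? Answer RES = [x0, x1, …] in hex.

→ t0 |10|a7|2b|bf|c7|5c|f2|93|
→ t1 |5c|93|f2|c7|f2|5c|2b|2b|
→ t2 |c0|5c|a7|93|13|f2|dd|c7|

RES = [ 0xc0  0x5c  0xa7  0x93  0x13  0xf2  0xdd  0xc7 ]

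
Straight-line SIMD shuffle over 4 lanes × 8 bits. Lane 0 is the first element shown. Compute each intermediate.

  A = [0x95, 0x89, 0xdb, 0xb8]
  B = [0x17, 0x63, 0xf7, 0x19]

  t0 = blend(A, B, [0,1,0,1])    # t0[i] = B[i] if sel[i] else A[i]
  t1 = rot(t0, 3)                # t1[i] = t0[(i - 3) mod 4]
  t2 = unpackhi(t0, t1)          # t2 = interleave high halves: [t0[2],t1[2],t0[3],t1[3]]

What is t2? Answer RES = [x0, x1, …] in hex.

t0 = [0x95, 0x63, 0xdb, 0x19]
t1 = [0x63, 0xdb, 0x19, 0x95]
t2 = [0xdb, 0x19, 0x19, 0x95]

RES = [0xdb, 0x19, 0x19, 0x95]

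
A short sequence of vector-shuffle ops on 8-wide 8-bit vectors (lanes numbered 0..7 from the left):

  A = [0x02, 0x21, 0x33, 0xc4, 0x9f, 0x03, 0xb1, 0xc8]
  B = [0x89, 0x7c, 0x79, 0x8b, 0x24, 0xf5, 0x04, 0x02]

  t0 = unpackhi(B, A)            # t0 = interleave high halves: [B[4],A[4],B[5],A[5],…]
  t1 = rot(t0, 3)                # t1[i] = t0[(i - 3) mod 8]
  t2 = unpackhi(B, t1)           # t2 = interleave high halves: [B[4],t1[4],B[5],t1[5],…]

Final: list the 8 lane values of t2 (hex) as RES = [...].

RES = [ 0x24  0x9f  0xf5  0xf5  0x04  0x03  0x02  0x04 ]

→ t0 |24|9f|f5|03|04|b1|02|c8|
→ t1 |b1|02|c8|24|9f|f5|03|04|
→ t2 |24|9f|f5|f5|04|03|02|04|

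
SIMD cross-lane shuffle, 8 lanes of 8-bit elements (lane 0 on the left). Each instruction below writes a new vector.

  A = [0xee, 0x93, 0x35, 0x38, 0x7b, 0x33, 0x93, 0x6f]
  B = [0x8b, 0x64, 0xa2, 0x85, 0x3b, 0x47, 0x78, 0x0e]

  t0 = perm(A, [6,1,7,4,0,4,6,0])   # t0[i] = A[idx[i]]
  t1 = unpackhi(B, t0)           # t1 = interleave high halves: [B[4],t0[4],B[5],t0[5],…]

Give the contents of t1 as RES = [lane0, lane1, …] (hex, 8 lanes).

RES = [ 0x3b  0xee  0x47  0x7b  0x78  0x93  0x0e  0xee ]

  t0: 93 93 6f 7b ee 7b 93 ee
  t1: 3b ee 47 7b 78 93 0e ee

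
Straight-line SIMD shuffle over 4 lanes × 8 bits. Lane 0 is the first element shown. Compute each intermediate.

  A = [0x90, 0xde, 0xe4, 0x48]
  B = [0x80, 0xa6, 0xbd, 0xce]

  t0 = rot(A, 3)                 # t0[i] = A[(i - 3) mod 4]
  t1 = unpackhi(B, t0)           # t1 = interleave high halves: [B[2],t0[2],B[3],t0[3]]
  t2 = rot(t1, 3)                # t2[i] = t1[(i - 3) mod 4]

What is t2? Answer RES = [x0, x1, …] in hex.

RES = [ 0x48  0xce  0x90  0xbd ]

  t0: de e4 48 90
  t1: bd 48 ce 90
  t2: 48 ce 90 bd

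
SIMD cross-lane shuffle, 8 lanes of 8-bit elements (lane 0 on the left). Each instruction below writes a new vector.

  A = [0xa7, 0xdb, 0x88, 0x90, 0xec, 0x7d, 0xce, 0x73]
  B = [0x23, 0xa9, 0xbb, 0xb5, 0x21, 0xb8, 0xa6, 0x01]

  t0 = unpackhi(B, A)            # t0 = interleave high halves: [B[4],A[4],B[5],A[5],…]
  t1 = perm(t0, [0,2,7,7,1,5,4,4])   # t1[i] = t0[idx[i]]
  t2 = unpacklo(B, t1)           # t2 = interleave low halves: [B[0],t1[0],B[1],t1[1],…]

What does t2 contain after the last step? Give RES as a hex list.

→ t0 |21|ec|b8|7d|a6|ce|01|73|
→ t1 |21|b8|73|73|ec|ce|a6|a6|
→ t2 |23|21|a9|b8|bb|73|b5|73|

RES = [ 0x23  0x21  0xa9  0xb8  0xbb  0x73  0xb5  0x73 ]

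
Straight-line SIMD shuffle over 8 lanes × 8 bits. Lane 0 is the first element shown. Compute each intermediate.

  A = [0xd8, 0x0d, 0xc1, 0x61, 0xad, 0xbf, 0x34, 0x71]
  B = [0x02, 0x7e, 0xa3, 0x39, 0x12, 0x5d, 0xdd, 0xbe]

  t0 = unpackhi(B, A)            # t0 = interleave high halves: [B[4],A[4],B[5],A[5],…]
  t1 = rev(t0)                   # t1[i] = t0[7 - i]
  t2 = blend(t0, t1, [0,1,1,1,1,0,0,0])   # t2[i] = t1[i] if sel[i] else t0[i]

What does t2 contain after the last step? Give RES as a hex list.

→ t0 |12|ad|5d|bf|dd|34|be|71|
→ t1 |71|be|34|dd|bf|5d|ad|12|
→ t2 |12|be|34|dd|bf|34|be|71|

RES = [ 0x12  0xbe  0x34  0xdd  0xbf  0x34  0xbe  0x71 ]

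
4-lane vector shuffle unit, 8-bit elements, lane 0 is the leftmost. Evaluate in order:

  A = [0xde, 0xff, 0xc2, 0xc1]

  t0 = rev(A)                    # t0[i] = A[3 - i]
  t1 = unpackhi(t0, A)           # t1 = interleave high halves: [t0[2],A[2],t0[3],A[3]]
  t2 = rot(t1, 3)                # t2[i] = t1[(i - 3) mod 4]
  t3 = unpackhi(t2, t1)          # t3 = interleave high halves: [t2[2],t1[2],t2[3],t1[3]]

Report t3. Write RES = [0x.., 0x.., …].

→ t0 |c1|c2|ff|de|
→ t1 |ff|c2|de|c1|
→ t2 |c2|de|c1|ff|
→ t3 |c1|de|ff|c1|

RES = [0xc1, 0xde, 0xff, 0xc1]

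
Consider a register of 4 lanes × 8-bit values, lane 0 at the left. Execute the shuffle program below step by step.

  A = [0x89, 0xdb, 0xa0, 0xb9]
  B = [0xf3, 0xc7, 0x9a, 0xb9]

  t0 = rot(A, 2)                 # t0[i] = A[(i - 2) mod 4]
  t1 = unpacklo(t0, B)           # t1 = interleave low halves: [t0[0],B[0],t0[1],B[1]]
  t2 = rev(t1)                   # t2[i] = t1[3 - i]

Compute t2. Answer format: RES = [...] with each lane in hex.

RES = [ 0xc7  0xb9  0xf3  0xa0 ]

t0 = [0xa0, 0xb9, 0x89, 0xdb]
t1 = [0xa0, 0xf3, 0xb9, 0xc7]
t2 = [0xc7, 0xb9, 0xf3, 0xa0]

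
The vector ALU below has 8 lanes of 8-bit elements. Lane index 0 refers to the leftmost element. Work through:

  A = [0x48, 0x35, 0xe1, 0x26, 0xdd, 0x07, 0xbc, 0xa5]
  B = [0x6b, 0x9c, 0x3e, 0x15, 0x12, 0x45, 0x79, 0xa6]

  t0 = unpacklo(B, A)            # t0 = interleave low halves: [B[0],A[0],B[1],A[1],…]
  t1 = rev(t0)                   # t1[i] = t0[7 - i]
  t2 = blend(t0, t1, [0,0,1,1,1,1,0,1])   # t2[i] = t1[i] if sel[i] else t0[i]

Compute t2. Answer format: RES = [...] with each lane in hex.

RES = [ 0x6b  0x48  0xe1  0x3e  0x35  0x9c  0x15  0x6b ]

t0 = [0x6b, 0x48, 0x9c, 0x35, 0x3e, 0xe1, 0x15, 0x26]
t1 = [0x26, 0x15, 0xe1, 0x3e, 0x35, 0x9c, 0x48, 0x6b]
t2 = [0x6b, 0x48, 0xe1, 0x3e, 0x35, 0x9c, 0x15, 0x6b]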